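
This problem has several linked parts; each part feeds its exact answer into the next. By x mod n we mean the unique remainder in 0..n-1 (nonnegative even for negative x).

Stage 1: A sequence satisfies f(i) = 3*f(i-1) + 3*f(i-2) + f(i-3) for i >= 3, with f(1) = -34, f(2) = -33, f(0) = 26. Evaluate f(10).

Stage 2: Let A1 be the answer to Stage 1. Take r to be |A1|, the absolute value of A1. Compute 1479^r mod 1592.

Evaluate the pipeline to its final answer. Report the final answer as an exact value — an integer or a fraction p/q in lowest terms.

591

Stage 1: f(3) = 3*(-33) + 3*(-34) + 1*(26) = -175; iterating: f(3)=-175, f(4)=-658, f(5)=-2532, f(6)=-9745, f(7)=-37489, f(8)=-144234, f(9)=-554914, f(10)=-2134933; answer -2134933
Stage 2: A1 = -2134933; r = 2134933; squarings mod 1592: 1479^1=1479, 1479^2=33, 1479^4=1089, 1479^8=1473, 1479^16=1425, 1479^32=825, 1479^64=841, 1479^128=433, 1479^256=1225, 1479^512=961, 1479^1024=161, 1479^2048=449, 1479^4096=1009, 1479^8192=793, 1479^16384=9, 1479^32768=81, 1479^65536=193, 1479^131072=633, 1479^262144=1097, 1479^524288=1449, 1479^1048576=1345, 1479^2097152=513; 1479^2134933 = 1479^1 * 1479^4 * 1479^16 * 1479^128 * 1479^256 * 1479^512 * 1479^4096 * 1479^32768 * 1479^2097152 = 591 (mod 1592); answer 591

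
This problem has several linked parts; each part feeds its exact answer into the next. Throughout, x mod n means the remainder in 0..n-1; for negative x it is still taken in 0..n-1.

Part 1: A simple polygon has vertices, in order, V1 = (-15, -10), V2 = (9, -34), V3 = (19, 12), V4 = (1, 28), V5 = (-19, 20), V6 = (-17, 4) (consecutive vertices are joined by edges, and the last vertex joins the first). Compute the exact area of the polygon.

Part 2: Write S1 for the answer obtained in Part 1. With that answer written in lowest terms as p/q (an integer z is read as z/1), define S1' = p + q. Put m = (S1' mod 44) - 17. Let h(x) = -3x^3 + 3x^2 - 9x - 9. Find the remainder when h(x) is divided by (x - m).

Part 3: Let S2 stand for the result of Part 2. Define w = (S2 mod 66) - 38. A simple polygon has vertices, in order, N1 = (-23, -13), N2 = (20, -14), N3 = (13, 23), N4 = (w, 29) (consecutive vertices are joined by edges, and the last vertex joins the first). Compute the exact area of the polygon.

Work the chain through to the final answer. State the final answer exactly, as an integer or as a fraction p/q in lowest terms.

Part 1: cross terms: (-15*-34 - 9*-10)=600, (9*12 - 19*-34)=754, (19*28 - 1*12)=520, (1*20 - -19*28)=552, (-19*4 - -17*20)=264, (-17*-10 - -15*4)=230; twice the area = |2920| = 2920; area = 1460; answer 1460
Part 2: S1 = 1460; threaded value p + q = 1461; m = -8; remainder = value at the root: -3*(-8)^3 + 3*(-8)^2 - 9*(-8)^1 - 9 = (1536) + (192) + (72) + (-9) = 1791; answer 1791
Part 3: S2 = 1791; w = -29; cross terms: (-23*-14 - 20*-13)=582, (20*23 - 13*-14)=642, (13*29 - -29*23)=1044, (-29*-13 - -23*29)=1044; twice the area = |3312| = 3312; area = 1656; answer 1656

1656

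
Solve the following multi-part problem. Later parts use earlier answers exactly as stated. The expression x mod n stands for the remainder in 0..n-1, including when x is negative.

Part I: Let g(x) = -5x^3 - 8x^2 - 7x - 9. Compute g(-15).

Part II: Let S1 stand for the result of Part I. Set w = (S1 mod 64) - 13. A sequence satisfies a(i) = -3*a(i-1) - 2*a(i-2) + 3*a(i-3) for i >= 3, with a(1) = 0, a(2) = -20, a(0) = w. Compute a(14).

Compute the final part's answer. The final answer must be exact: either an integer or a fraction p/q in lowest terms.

Part I: -5*(-15)^3 - 8*(-15)^2 - 7*(-15)^1 - 9 = (16875) + (-1800) + (105) + (-9) = 15171; answer 15171
Part II: S1 = 15171; w = -10; a(3) = -3*(-20) - 2*(0) + 3*(-10) = 30; iterating: a(3)=30, a(4)=-50, a(5)=30, a(6)=100, a(7)=-510, a(8)=1420, a(9)=-2940, a(10)=4450, a(11)=-3210, a(12)=-8090, a(13)=44040, a(14)=-125570; answer -125570

-125570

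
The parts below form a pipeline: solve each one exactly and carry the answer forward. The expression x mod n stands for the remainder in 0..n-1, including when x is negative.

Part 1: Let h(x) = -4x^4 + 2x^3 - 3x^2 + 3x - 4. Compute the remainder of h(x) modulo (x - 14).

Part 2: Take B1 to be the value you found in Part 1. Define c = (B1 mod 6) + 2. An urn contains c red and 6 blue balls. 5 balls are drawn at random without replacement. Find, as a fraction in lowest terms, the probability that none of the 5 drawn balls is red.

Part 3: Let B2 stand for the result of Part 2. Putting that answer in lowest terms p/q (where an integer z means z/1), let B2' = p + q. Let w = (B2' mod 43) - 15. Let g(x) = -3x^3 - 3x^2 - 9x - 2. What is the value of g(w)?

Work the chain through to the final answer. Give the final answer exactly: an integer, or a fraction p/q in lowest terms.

Part 1: remainder = value at the root: -4*(14)^4 + 2*(14)^3 - 3*(14)^2 + 3*(14)^1 - 4 = (-153664) + (5488) + (-588) + (42) + (-4) = -148726; answer -148726
Part 2: B1 = -148726; c = 4; total draws C(10,5) = 252; favorable C(6,5) = 6; P = 1/42; answer 1/42
Part 3: B2 = 1/42; threaded value p + q = 43; w = -15; -3*(-15)^3 - 3*(-15)^2 - 9*(-15)^1 - 2 = (10125) + (-675) + (135) + (-2) = 9583; answer 9583

9583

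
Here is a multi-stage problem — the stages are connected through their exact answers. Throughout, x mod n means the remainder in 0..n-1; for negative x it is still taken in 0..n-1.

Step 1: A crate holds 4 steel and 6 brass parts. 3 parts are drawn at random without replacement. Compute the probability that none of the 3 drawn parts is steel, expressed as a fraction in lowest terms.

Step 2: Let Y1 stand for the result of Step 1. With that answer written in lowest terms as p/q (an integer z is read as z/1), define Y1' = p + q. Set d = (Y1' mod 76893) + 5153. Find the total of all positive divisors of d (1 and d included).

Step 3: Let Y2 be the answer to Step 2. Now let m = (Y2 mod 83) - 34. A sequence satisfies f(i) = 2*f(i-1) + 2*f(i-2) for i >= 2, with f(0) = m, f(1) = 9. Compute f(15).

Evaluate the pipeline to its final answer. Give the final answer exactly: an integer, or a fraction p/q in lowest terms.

35989632

Step 1: total draws C(10,3) = 120; favorable C(6,3) = 20; P = 1/6; answer 1/6
Step 2: Y1 = 1/6; threaded value p + q = 7; d = 5160; 5160 = 2^3 * 3 * 5 * 43; sigma = (1 + 2 + 4 + 8) * (1 + 3) * (1 + 5) * (1 + 43) = 15 * 4 * 6 * 44 = 15840; answer 15840
Step 3: Y2 = 15840; m = 36; f(2) = 2*(9) + 2*(36) = 90; iterating: f(2)=90, f(3)=198, f(4)=576, f(5)=1548, f(6)=4248, f(7)=11592, f(8)=31680, f(9)=86544, f(10)=236448, f(11)=645984, f(12)=1764864, f(13)=4821696, f(14)=13173120, f(15)=35989632; answer 35989632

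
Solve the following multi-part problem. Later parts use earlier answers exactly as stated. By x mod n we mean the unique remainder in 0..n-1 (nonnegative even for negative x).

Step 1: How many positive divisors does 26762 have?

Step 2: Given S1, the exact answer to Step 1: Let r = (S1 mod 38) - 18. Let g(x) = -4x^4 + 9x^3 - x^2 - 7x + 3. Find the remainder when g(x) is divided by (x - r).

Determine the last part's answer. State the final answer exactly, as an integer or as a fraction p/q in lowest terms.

-178455

Step 1: 26762 = 2 * 13381; number of divisors = (1+1) * (1+1) = 4; answer 4
Step 2: S1 = 4; r = -14; remainder = value at the root: -4*(-14)^4 + 9*(-14)^3 - 1*(-14)^2 - 7*(-14)^1 + 3 = (-153664) + (-24696) + (-196) + (98) + (3) = -178455; answer -178455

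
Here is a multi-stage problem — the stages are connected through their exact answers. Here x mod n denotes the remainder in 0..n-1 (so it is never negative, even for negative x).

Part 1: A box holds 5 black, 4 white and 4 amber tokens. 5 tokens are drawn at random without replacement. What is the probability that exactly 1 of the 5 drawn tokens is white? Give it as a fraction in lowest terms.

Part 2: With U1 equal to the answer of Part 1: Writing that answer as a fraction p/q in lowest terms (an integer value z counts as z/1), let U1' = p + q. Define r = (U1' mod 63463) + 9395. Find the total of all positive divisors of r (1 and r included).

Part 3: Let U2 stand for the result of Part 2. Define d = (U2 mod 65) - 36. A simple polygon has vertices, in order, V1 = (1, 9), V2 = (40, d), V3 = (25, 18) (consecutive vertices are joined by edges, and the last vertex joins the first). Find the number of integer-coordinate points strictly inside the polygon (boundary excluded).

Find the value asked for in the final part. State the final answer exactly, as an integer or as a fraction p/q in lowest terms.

90

Part 1: total draws C(13,5) = 1287; favorable C(4,1)*C(9,4) = 504; P = 56/143; answer 56/143
Part 2: U1 = 56/143; threaded value p + q = 199; r = 9594; 9594 = 2 * 3^2 * 13 * 41; sigma = (1 + 2) * (1 + 3 + 9) * (1 + 13) * (1 + 41) = 3 * 13 * 14 * 42 = 22932; answer 22932
Part 3: U2 = 22932; d = 16; cross terms: (1*16 - 40*9)=-344, (40*18 - 25*16)=320, (25*9 - 1*18)=207; twice the area = |183| = 183; area = 183/2; boundary points = 1 + 1 + 3 = 5; strictly interior points = area - boundary/2 + 1 = 90; answer 90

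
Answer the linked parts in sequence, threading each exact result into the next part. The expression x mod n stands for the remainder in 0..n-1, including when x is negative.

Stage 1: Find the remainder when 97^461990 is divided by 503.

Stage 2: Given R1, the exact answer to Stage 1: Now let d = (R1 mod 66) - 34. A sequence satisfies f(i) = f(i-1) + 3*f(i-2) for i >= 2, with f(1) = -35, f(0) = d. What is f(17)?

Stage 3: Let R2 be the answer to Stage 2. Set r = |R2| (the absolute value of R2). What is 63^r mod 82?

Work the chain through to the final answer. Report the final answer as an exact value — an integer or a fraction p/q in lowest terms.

35

Stage 1: squarings mod 503: 97^1=97, 97^2=355, 97^4=275, 97^8=175, 97^16=445, 97^32=346, 97^64=2, 97^128=4, 97^256=16, 97^512=256, 97^1024=146, 97^2048=190, 97^4096=387, 97^8192=378, 97^16384=32, 97^32768=18, 97^65536=324, 97^131072=352, 97^262144=166; 97^461990 = 97^2 * 97^4 * 97^32 * 97^128 * 97^1024 * 97^2048 * 97^65536 * 97^131072 * 97^262144 = 84 (mod 503); answer 84
Stage 2: R1 = 84; d = -16; f(2) = 1*(-35) + 3*(-16) = -83; iterating: f(2)=-83, f(3)=-188, f(4)=-437, f(5)=-1001, f(6)=-2312, f(7)=-5315, f(8)=-12251, f(9)=-28196, f(10)=-64949, f(11)=-149537, f(12)=-344384, f(13)=-792995, f(14)=-1826147, f(15)=-4205132, f(16)=-9683573, f(17)=-22298969; answer -22298969
Stage 3: R2 = -22298969; r = 22298969; squarings mod 82: 63^1=63, 63^2=33, 63^4=23, 63^8=37, 63^16=57, 63^32=51, 63^64=59, 63^128=37, 63^256=57, 63^512=51, 63^1024=59, 63^2048=37, 63^4096=57, 63^8192=51, 63^16384=59, 63^32768=37, 63^65536=57, 63^131072=51, 63^262144=59, 63^524288=37, 63^1048576=57, 63^2097152=51, 63^4194304=59, 63^8388608=37, 63^16777216=57; 63^22298969 = 63^1 * 63^8 * 63^16 * 63^64 * 63^256 * 63^16384 * 63^262144 * 63^1048576 * 63^4194304 * 63^16777216 = 35 (mod 82); answer 35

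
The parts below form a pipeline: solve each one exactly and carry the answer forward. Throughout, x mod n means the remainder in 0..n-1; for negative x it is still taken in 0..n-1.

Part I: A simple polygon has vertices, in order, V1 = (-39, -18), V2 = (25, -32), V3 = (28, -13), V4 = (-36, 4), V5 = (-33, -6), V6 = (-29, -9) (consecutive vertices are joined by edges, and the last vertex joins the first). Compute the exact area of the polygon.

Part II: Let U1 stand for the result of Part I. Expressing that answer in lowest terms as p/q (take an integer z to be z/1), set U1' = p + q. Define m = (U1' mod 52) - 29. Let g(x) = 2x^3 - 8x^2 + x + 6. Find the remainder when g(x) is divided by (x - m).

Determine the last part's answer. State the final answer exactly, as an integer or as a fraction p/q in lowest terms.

Part I: cross terms: (-39*-32 - 25*-18)=1698, (25*-13 - 28*-32)=571, (28*4 - -36*-13)=-356, (-36*-6 - -33*4)=348, (-33*-9 - -29*-6)=123, (-29*-18 - -39*-9)=171; twice the area = |2555| = 2555; area = 2555/2; answer 2555/2
Part II: U1 = 2555/2; threaded value p + q = 2557; m = -20; remainder = value at the root: 2*(-20)^3 - 8*(-20)^2 + 1*(-20)^1 + 6 = (-16000) + (-3200) + (-20) + (6) = -19214; answer -19214

-19214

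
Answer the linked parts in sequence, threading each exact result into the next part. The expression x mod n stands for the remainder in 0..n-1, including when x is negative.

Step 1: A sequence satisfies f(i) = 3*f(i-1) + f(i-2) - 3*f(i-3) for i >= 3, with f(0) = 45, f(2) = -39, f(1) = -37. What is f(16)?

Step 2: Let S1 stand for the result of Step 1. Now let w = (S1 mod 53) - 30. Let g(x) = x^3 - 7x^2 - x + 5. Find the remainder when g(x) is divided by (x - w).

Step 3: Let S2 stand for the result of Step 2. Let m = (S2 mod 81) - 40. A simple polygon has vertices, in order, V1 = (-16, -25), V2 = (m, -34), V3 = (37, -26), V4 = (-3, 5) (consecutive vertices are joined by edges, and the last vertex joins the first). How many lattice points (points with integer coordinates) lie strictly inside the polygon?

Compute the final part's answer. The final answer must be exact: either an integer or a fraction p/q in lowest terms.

1011

Step 1: f(3) = 3*(-39) + 1*(-37) - 3*(45) = -289; iterating: f(3)=-289, f(4)=-795, f(5)=-2557, f(6)=-7599, f(7)=-22969, f(8)=-68835, f(9)=-206677, f(10)=-619959, f(11)=-1860049, f(12)=-5580075, f(13)=-16740397, f(14)=-50221119, f(15)=-150663529, f(16)=-451990515; answer -451990515
Step 2: S1 = -451990515; w = -26; remainder = value at the root: 1*(-26)^3 - 7*(-26)^2 - 1*(-26)^1 + 5 = (-17576) + (-4732) + (26) + (5) = -22277; answer -22277
Step 3: S2 = -22277; m = 39; cross terms: (-16*-34 - 39*-25)=1519, (39*-26 - 37*-34)=244, (37*5 - -3*-26)=107, (-3*-25 - -16*5)=155; twice the area = |2025| = 2025; area = 2025/2; boundary points = 1 + 2 + 1 + 1 = 5; strictly interior points = area - boundary/2 + 1 = 1011; answer 1011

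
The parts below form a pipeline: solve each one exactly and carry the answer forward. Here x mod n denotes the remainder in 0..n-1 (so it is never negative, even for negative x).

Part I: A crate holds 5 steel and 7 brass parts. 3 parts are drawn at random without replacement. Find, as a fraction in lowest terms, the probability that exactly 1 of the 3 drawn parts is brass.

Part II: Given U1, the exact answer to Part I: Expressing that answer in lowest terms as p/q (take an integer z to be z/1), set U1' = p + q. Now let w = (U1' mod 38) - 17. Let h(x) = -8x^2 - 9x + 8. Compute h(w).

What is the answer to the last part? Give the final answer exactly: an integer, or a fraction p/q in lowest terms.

-1252

Part I: total draws C(12,3) = 220; favorable C(7,1)*C(5,2) = 70; P = 7/22; answer 7/22
Part II: U1 = 7/22; threaded value p + q = 29; w = 12; -8*(12)^2 - 9*(12)^1 + 8 = (-1152) + (-108) + (8) = -1252; answer -1252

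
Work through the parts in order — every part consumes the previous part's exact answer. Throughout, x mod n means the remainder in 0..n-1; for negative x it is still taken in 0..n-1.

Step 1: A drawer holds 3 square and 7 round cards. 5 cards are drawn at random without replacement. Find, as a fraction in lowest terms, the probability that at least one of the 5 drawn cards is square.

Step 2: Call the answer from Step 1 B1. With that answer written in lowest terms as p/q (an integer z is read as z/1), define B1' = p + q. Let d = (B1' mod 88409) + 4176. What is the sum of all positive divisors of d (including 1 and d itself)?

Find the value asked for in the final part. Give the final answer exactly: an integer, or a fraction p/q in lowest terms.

5040

Step 1: total draws C(10,5) = 252; complement C(7,5) = 21; favorable 252 - 21 = 231; P = 11/12; answer 11/12
Step 2: B1 = 11/12; threaded value p + q = 23; d = 4199; 4199 = 13 * 17 * 19; sigma = (1 + 13) * (1 + 17) * (1 + 19) = 14 * 18 * 20 = 5040; answer 5040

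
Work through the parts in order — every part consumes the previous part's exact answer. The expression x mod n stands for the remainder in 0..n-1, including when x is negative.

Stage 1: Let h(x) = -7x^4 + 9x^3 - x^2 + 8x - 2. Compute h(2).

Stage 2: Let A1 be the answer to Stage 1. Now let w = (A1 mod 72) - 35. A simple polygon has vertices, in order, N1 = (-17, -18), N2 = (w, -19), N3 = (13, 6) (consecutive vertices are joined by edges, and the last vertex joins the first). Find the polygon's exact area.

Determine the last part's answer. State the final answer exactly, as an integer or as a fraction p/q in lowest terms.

303

Stage 1: -7*(2)^4 + 9*(2)^3 - 1*(2)^2 + 8*(2)^1 - 2 = (-112) + (72) + (-4) + (16) + (-2) = -30; answer -30
Stage 2: A1 = -30; w = 7; cross terms: (-17*-19 - 7*-18)=449, (7*6 - 13*-19)=289, (13*-18 - -17*6)=-132; twice the area = |606| = 606; area = 303; answer 303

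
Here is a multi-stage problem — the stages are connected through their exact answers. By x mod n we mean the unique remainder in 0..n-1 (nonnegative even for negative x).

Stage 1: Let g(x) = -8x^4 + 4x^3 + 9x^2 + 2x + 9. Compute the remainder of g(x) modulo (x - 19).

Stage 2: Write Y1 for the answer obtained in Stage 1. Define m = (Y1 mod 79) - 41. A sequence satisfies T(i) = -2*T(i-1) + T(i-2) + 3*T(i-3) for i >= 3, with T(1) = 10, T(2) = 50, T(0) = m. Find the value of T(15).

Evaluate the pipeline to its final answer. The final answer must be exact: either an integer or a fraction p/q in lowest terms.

12498

Stage 1: remainder = value at the root: -8*(19)^4 + 4*(19)^3 + 9*(19)^2 + 2*(19)^1 + 9 = (-1042568) + (27436) + (3249) + (38) + (9) = -1011836; answer -1011836
Stage 2: Y1 = -1011836; m = 34; T(3) = -2*(50) + 1*(10) + 3*(34) = 12; iterating: T(3)=12, T(4)=56, T(5)=50, T(6)=-8, T(7)=234, T(8)=-326, T(9)=862, T(10)=-1348, T(11)=2580, T(12)=-3922, T(13)=6380, T(14)=-8942, T(15)=12498; answer 12498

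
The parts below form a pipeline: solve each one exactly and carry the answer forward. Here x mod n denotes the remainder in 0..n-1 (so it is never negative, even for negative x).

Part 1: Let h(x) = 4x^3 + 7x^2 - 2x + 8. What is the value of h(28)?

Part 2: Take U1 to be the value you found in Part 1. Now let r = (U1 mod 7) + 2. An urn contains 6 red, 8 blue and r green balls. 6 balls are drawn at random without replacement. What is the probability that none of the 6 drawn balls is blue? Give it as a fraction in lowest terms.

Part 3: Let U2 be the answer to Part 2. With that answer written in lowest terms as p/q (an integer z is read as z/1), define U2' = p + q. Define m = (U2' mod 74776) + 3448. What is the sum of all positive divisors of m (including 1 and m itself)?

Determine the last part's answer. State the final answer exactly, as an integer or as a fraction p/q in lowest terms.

Part 1: 4*(28)^3 + 7*(28)^2 - 2*(28)^1 + 8 = (87808) + (5488) + (-56) + (8) = 93248; answer 93248
Part 2: U1 = 93248; r = 3; total draws C(17,6) = 12376; favorable C(9,6) = 84; P = 3/442; answer 3/442
Part 3: U2 = 3/442; threaded value p + q = 445; m = 3893; 3893 = 17 * 229; sigma = (1 + 17) * (1 + 229) = 18 * 230 = 4140; answer 4140

4140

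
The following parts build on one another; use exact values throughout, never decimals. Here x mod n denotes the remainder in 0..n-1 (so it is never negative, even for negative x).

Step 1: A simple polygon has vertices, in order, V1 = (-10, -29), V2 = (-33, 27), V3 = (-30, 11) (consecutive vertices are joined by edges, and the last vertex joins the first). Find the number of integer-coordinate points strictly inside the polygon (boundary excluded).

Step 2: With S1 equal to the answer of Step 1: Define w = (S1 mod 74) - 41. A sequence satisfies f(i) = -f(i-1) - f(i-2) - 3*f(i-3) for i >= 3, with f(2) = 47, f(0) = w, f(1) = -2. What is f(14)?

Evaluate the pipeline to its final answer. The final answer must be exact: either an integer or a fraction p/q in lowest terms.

Step 1: cross terms: (-10*27 - -33*-29)=-1227, (-33*11 - -30*27)=447, (-30*-29 - -10*11)=980; twice the area = |200| = 200; area = 100; boundary points = 1 + 1 + 20 = 22; strictly interior points = area - boundary/2 + 1 = 90; answer 90
Step 2: S1 = 90; w = -25; f(3) = -1*(47) - 1*(-2) - 3*(-25) = 30; iterating: f(3)=30, f(4)=-71, f(5)=-100, f(6)=81, f(7)=232, f(8)=-13, f(9)=-462, f(10)=-221, f(11)=722, f(12)=885, f(13)=-944, f(14)=-2107; answer -2107

-2107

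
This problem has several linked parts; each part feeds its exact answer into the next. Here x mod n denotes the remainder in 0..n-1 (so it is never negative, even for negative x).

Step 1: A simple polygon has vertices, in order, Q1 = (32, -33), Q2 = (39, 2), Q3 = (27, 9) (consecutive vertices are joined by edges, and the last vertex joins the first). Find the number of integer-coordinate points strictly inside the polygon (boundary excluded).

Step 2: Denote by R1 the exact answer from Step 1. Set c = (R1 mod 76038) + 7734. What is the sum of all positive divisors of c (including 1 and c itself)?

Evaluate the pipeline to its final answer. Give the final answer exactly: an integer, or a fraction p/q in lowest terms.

14400

Step 1: cross terms: (32*2 - 39*-33)=1351, (39*9 - 27*2)=297, (27*-33 - 32*9)=-1179; twice the area = |469| = 469; area = 469/2; boundary points = 7 + 1 + 1 = 9; strictly interior points = area - boundary/2 + 1 = 231; answer 231
Step 2: R1 = 231; c = 7965; 7965 = 3^3 * 5 * 59; sigma = (1 + 3 + 9 + 27) * (1 + 5) * (1 + 59) = 40 * 6 * 60 = 14400; answer 14400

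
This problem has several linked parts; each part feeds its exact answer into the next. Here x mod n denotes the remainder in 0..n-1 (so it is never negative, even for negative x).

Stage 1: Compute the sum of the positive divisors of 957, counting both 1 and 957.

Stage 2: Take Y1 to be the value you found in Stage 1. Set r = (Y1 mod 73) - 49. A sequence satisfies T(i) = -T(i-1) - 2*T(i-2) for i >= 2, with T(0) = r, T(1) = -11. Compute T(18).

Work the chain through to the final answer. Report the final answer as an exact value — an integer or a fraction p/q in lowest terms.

Stage 1: 957 = 3 * 11 * 29; sigma = (1 + 3) * (1 + 11) * (1 + 29) = 4 * 12 * 30 = 1440; answer 1440
Stage 2: Y1 = 1440; r = 4; T(2) = -1*(-11) - 2*(4) = 3; iterating: T(2)=3, T(3)=19, T(4)=-25, T(5)=-13, T(6)=63, T(7)=-37, T(8)=-89, T(9)=163, T(10)=15, T(11)=-341, T(12)=311, T(13)=371, T(14)=-993, T(15)=251, T(16)=1735, T(17)=-2237, T(18)=-1233; answer -1233

-1233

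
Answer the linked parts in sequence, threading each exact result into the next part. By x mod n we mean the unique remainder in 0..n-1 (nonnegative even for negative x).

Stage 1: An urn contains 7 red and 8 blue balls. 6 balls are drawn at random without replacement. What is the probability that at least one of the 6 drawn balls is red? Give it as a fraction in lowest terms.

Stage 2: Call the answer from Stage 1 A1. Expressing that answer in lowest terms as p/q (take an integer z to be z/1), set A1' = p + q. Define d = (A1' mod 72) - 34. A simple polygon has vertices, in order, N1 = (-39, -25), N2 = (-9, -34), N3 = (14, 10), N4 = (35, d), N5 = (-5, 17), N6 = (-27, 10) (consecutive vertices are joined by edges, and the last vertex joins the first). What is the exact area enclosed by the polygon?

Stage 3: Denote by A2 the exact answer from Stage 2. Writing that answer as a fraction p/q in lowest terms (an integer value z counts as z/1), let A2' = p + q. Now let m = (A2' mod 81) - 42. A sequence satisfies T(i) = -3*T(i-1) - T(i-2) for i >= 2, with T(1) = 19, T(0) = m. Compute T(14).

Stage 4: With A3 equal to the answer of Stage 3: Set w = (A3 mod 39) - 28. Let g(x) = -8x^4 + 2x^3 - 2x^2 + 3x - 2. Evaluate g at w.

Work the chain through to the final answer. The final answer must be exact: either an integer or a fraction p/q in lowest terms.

Stage 1: total draws C(15,6) = 5005; complement C(8,6) = 28; favorable 5005 - 28 = 4977; P = 711/715; answer 711/715
Stage 2: A1 = 711/715; threaded value p + q = 1426; d = 24; cross terms: (-39*-34 - -9*-25)=1101, (-9*10 - 14*-34)=386, (14*24 - 35*10)=-14, (35*17 - -5*24)=715, (-5*10 - -27*17)=409, (-27*-25 - -39*10)=1065; twice the area = |3662| = 3662; area = 1831; answer 1831
Stage 3: A2 = 1831; threaded value p + q = 1832; m = 8; T(2) = -3*(19) - 1*(8) = -65; iterating: T(2)=-65, T(3)=176, T(4)=-463, T(5)=1213, T(6)=-3176, T(7)=8315, T(8)=-21769, T(9)=56992, T(10)=-149207, T(11)=390629, T(12)=-1022680, T(13)=2677411, T(14)=-7009553; answer -7009553
Stage 4: A3 = -7009553; w = 6; -8*(6)^4 + 2*(6)^3 - 2*(6)^2 + 3*(6)^1 - 2 = (-10368) + (432) + (-72) + (18) + (-2) = -9992; answer -9992

-9992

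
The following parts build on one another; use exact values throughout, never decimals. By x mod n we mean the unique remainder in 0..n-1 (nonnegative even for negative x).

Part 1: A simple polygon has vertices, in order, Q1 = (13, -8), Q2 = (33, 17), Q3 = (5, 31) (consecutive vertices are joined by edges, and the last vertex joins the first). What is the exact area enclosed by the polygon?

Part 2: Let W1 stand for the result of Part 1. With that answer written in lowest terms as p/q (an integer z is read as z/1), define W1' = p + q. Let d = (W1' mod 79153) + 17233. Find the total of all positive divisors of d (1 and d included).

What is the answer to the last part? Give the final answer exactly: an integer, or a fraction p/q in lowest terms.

47488

Part 1: cross terms: (13*17 - 33*-8)=485, (33*31 - 5*17)=938, (5*-8 - 13*31)=-443; twice the area = |980| = 980; area = 490; answer 490
Part 2: W1 = 490; threaded value p + q = 491; d = 17724; 17724 = 2^2 * 3 * 7 * 211; sigma = (1 + 2 + 4) * (1 + 3) * (1 + 7) * (1 + 211) = 7 * 4 * 8 * 212 = 47488; answer 47488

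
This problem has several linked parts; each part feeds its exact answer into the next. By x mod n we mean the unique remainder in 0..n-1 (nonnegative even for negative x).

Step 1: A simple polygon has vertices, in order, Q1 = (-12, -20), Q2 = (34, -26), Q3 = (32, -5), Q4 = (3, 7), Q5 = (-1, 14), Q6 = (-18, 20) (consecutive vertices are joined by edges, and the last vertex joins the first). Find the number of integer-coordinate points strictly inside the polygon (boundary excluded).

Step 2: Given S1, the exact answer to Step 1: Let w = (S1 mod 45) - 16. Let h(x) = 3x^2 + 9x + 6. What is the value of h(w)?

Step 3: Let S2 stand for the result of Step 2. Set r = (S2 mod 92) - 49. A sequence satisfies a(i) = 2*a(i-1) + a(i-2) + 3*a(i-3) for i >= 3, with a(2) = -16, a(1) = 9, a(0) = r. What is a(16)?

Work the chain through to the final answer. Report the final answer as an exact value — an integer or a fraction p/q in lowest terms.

Step 1: cross terms: (-12*-26 - 34*-20)=992, (34*-5 - 32*-26)=662, (32*7 - 3*-5)=239, (3*14 - -1*7)=49, (-1*20 - -18*14)=232, (-18*-20 - -12*20)=600; twice the area = |2774| = 2774; area = 1387; boundary points = 2 + 1 + 1 + 1 + 1 + 2 = 8; strictly interior points = area - boundary/2 + 1 = 1384; answer 1384
Step 2: S1 = 1384; w = 18; 3*(18)^2 + 9*(18)^1 + 6 = (972) + (162) + (6) = 1140; answer 1140
Step 3: S2 = 1140; r = -13; a(3) = 2*(-16) + 1*(9) + 3*(-13) = -62; iterating: a(3)=-62, a(4)=-113, a(5)=-336, a(6)=-971, a(7)=-2617, a(8)=-7213, a(9)=-19956, a(10)=-54976, a(11)=-151547, a(12)=-417938, a(13)=-1152351, a(14)=-3177281, a(15)=-8760727, a(16)=-24155788; answer -24155788

-24155788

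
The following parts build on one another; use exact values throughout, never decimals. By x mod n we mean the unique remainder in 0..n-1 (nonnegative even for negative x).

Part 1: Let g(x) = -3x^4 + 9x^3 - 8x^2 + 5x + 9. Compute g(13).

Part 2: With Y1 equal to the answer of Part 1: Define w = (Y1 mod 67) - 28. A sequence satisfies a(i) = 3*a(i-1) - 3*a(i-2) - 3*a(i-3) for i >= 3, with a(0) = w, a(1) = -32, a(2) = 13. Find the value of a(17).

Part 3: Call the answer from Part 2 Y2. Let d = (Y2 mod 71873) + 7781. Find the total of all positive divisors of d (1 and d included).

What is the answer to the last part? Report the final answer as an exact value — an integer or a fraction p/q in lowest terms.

Part 1: -3*(13)^4 + 9*(13)^3 - 8*(13)^2 + 5*(13)^1 + 9 = (-85683) + (19773) + (-1352) + (65) + (9) = -67188; answer -67188
Part 2: Y1 = -67188; w = -15; a(3) = 3*(13) - 3*(-32) - 3*(-15) = 180; iterating: a(3)=180, a(4)=597, a(5)=1212, a(6)=1305, a(7)=-1512, a(8)=-12087, a(9)=-35640, a(10)=-66123, a(11)=-55188, a(12)=139725, a(13)=783108, a(14)=2095713, a(15)=3518640, a(16)=1919457, a(17)=-11084688; answer -11084688
Part 3: Y2 = -11084688; d = 63408; 63408 = 2^4 * 3 * 1321; sigma = (1 + 2 + 4 + 8 + 16) * (1 + 3) * (1 + 1321) = 31 * 4 * 1322 = 163928; answer 163928

163928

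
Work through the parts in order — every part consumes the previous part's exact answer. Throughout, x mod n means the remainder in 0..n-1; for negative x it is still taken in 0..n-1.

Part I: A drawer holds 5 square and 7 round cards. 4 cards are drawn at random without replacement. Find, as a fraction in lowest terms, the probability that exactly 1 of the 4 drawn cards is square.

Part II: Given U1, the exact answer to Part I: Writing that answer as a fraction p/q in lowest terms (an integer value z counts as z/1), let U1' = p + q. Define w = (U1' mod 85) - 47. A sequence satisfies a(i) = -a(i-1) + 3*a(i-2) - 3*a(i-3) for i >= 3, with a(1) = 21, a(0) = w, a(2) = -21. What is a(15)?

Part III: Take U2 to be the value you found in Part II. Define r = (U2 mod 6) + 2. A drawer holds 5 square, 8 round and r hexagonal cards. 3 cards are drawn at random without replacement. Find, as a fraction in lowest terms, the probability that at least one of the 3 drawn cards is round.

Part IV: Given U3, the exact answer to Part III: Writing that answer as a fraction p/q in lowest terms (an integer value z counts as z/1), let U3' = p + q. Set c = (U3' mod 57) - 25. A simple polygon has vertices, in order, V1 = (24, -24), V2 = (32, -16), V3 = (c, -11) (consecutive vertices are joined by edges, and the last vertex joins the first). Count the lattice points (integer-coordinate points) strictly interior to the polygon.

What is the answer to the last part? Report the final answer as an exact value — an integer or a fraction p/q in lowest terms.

Part I: total draws C(12,4) = 495; favorable C(5,1)*C(7,3) = 175; P = 35/99; answer 35/99
Part II: U1 = 35/99; threaded value p + q = 134; w = 2; a(3) = -1*(-21) + 3*(21) - 3*(2) = 78; iterating: a(3)=78, a(4)=-204, a(5)=501, a(6)=-1347, a(7)=3462, a(8)=-9006, a(9)=23433, a(10)=-60837, a(11)=158154, a(12)=-410964, a(13)=1067937, a(14)=-2775291, a(15)=7211994; answer 7211994
Part III: U2 = 7211994; r = 2; total draws C(15,3) = 455; complement C(7,3) = 35; favorable 455 - 35 = 420; P = 12/13; answer 12/13
Part IV: U3 = 12/13; threaded value p + q = 25; c = 0; cross terms: (24*-16 - 32*-24)=384, (32*-11 - 0*-16)=-352, (0*-24 - 24*-11)=264; twice the area = |296| = 296; area = 148; boundary points = 8 + 1 + 1 = 10; strictly interior points = area - boundary/2 + 1 = 144; answer 144

144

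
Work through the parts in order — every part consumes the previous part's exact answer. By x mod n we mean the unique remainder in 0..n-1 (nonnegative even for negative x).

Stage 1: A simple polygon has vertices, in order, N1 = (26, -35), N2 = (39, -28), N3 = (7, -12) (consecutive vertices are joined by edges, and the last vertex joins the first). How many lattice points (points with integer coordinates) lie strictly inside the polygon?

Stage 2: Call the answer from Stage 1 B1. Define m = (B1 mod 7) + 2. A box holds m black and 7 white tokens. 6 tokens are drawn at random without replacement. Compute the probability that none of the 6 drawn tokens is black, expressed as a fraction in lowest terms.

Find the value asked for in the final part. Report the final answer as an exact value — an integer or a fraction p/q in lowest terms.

1/429

Stage 1: cross terms: (26*-28 - 39*-35)=637, (39*-12 - 7*-28)=-272, (7*-35 - 26*-12)=67; twice the area = |432| = 432; area = 216; boundary points = 1 + 16 + 1 = 18; strictly interior points = area - boundary/2 + 1 = 208; answer 208
Stage 2: B1 = 208; m = 7; total draws C(14,6) = 3003; favorable C(7,6) = 7; P = 1/429; answer 1/429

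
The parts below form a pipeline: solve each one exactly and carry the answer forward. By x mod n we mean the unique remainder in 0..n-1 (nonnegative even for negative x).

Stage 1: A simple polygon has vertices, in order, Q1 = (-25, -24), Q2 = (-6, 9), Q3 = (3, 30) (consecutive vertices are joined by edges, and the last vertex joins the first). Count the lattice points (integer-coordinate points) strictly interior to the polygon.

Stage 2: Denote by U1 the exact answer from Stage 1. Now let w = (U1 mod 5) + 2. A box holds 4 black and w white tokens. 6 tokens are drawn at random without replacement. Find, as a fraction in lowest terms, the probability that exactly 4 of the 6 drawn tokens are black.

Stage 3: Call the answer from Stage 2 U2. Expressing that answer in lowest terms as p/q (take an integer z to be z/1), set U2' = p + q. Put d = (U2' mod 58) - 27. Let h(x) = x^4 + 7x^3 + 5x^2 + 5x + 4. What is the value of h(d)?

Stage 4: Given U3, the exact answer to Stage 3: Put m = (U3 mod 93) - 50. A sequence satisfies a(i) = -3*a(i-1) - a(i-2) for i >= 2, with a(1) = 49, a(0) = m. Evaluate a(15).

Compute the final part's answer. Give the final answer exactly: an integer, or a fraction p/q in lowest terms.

26150654

Stage 1: cross terms: (-25*9 - -6*-24)=-369, (-6*30 - 3*9)=-207, (3*-24 - -25*30)=678; twice the area = |102| = 102; area = 51; boundary points = 1 + 3 + 2 = 6; strictly interior points = area - boundary/2 + 1 = 49; answer 49
Stage 2: U1 = 49; w = 6; total draws C(10,6) = 210; favorable C(4,4)*C(6,2) = 15; P = 1/14; answer 1/14
Stage 3: U2 = 1/14; threaded value p + q = 15; d = -12; 1*(-12)^4 + 7*(-12)^3 + 5*(-12)^2 + 5*(-12)^1 + 4 = (20736) + (-12096) + (720) + (-60) + (4) = 9304; answer 9304
Stage 4: U3 = 9304; m = -46; a(2) = -3*(49) - 1*(-46) = -101; iterating: a(2)=-101, a(3)=254, a(4)=-661, a(5)=1729, a(6)=-4526, a(7)=11849, a(8)=-31021, a(9)=81214, a(10)=-212621, a(11)=556649, a(12)=-1457326, a(13)=3815329, a(14)=-9988661, a(15)=26150654; answer 26150654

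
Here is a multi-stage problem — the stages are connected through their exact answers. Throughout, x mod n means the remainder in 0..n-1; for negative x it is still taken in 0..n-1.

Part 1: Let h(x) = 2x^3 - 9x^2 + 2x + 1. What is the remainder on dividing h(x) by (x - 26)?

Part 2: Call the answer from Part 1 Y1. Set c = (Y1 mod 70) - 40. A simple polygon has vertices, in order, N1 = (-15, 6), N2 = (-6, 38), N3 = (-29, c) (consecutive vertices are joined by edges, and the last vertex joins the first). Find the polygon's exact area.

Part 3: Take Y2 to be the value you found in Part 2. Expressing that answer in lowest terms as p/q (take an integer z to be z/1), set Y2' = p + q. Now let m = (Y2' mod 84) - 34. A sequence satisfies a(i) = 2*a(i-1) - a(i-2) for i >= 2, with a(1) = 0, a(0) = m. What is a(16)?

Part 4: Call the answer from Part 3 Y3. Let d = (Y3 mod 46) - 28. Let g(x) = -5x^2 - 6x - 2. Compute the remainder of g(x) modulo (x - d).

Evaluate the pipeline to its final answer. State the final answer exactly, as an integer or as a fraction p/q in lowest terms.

Part 1: remainder = value at the root: 2*(26)^3 - 9*(26)^2 + 2*(26)^1 + 1 = (35152) + (-6084) + (52) + (1) = 29121; answer 29121
Part 2: Y1 = 29121; c = -39; cross terms: (-15*38 - -6*6)=-534, (-6*-39 - -29*38)=1336, (-29*6 - -15*-39)=-759; twice the area = |43| = 43; area = 43/2; answer 43/2
Part 3: Y2 = 43/2; threaded value p + q = 45; m = 11; a(2) = 2*(0) - 1*(11) = -11; iterating: a(2)=-11, a(3)=-22, a(4)=-33, a(5)=-44, a(6)=-55, a(7)=-66, a(8)=-77, a(9)=-88, a(10)=-99, a(11)=-110, a(12)=-121, a(13)=-132, a(14)=-143, a(15)=-154, a(16)=-165; answer -165
Part 4: Y3 = -165; d = -9; remainder = value at the root: -5*(-9)^2 - 6*(-9)^1 - 2 = (-405) + (54) + (-2) = -353; answer -353

-353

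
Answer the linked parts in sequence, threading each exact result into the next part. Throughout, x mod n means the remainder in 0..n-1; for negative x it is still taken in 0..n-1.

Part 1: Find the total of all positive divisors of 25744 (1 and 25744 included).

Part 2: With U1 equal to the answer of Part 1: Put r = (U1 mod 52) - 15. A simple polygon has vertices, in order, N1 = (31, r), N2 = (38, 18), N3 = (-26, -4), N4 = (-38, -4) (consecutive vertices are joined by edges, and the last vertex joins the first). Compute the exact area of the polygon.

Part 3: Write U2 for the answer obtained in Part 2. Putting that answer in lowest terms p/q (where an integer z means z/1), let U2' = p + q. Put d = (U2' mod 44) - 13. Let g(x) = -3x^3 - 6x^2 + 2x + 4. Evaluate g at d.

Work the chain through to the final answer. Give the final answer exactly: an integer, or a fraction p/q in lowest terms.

Part 1: 25744 = 2^4 * 1609; sigma = (1 + 2 + 4 + 8 + 16) * (1 + 1609) = 31 * 1610 = 49910; answer 49910
Part 2: U1 = 49910; r = 27; cross terms: (31*18 - 38*27)=-468, (38*-4 - -26*18)=316, (-26*-4 - -38*-4)=-48, (-38*27 - 31*-4)=-902; twice the area = |-1102| = 1102; area = 551; answer 551
Part 3: U2 = 551; threaded value p + q = 552; d = 11; -3*(11)^3 - 6*(11)^2 + 2*(11)^1 + 4 = (-3993) + (-726) + (22) + (4) = -4693; answer -4693

-4693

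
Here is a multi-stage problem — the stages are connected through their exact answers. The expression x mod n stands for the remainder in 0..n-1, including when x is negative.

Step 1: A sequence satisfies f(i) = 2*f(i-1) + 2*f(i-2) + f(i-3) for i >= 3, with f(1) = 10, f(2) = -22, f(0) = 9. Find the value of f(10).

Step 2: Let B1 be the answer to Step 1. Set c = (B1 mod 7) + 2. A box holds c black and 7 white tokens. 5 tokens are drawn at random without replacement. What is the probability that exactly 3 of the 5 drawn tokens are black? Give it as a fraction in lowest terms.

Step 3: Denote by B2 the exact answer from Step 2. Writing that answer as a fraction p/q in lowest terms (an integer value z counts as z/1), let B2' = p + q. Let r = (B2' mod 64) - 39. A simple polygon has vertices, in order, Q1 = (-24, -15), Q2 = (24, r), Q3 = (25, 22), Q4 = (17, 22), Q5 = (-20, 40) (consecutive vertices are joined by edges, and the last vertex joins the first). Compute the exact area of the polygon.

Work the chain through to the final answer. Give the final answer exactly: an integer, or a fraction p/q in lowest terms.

Step 1: f(3) = 2*(-22) + 2*(10) + 1*(9) = -15; iterating: f(3)=-15, f(4)=-64, f(5)=-180, f(6)=-503, f(7)=-1430, f(8)=-4046, f(9)=-11455, f(10)=-32432; answer -32432
Step 2: B1 = -32432; c = 8; total draws C(15,5) = 3003; favorable C(8,3)*C(7,2) = 1176; P = 56/143; answer 56/143
Step 3: B2 = 56/143; threaded value p + q = 199; r = -32; cross terms: (-24*-32 - 24*-15)=1128, (24*22 - 25*-32)=1328, (25*22 - 17*22)=176, (17*40 - -20*22)=1120, (-20*-15 - -24*40)=1260; twice the area = |5012| = 5012; area = 2506; answer 2506

2506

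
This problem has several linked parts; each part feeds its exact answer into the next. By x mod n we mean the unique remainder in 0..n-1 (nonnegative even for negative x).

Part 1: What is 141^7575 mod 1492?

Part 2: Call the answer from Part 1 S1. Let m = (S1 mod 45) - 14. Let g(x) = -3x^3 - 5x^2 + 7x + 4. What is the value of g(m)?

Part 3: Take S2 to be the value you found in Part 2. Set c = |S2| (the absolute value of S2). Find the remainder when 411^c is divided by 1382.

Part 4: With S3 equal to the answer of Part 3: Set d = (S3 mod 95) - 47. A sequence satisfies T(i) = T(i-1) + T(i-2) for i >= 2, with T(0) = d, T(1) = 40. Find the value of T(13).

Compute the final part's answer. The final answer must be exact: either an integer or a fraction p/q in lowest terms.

16088

Part 1: squarings mod 1492: 141^1=141, 141^2=485, 141^4=981, 141^8=21, 141^16=441, 141^32=521, 141^64=1389, 141^128=165, 141^256=369, 141^512=389, 141^1024=629, 141^2048=261, 141^4096=981; 141^7575 = 141^1 * 141^2 * 141^4 * 141^16 * 141^128 * 141^256 * 141^1024 * 141^2048 * 141^4096 = 469 (mod 1492); answer 469
Part 2: S1 = 469; m = 5; -3*(5)^3 - 5*(5)^2 + 7*(5)^1 + 4 = (-375) + (-125) + (35) + (4) = -461; answer -461
Part 3: S2 = -461; c = 461; squarings mod 1382: 411^1=411, 411^2=317, 411^4=985, 411^8=61, 411^16=957, 411^32=965, 411^64=1139, 411^128=1005, 411^256=1165; 411^461 = 411^1 * 411^4 * 411^8 * 411^64 * 411^128 * 411^256 = 1329 (mod 1382); answer 1329
Part 4: S3 = 1329; d = 47; T(2) = 1*(40) + 1*(47) = 87; iterating: T(2)=87, T(3)=127, T(4)=214, T(5)=341, T(6)=555, T(7)=896, T(8)=1451, T(9)=2347, T(10)=3798, T(11)=6145, T(12)=9943, T(13)=16088; answer 16088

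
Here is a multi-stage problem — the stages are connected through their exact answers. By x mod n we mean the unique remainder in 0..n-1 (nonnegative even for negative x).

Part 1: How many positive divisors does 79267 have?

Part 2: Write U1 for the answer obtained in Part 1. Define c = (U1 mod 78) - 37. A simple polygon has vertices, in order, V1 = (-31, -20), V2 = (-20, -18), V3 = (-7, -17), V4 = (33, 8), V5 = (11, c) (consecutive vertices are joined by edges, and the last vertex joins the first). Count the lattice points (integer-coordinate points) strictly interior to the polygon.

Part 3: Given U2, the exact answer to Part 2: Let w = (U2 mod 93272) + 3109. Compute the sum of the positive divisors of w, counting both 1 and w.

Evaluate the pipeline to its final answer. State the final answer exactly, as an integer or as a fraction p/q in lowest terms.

Part 1: 79267 = 31 * 2557; number of divisors = (1+1) * (1+1) = 4; answer 4
Part 2: U1 = 4; c = -33; cross terms: (-31*-18 - -20*-20)=158, (-20*-17 - -7*-18)=214, (-7*8 - 33*-17)=505, (33*-33 - 11*8)=-1177, (11*-20 - -31*-33)=-1243; twice the area = |-1543| = 1543; area = 1543/2; boundary points = 1 + 1 + 5 + 1 + 1 = 9; strictly interior points = area - boundary/2 + 1 = 768; answer 768
Part 3: U2 = 768; w = 3877; 3877 is prime, so its only divisors are 1 and 3877; sigma = 1 + 3877 = 3878; answer 3878

3878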